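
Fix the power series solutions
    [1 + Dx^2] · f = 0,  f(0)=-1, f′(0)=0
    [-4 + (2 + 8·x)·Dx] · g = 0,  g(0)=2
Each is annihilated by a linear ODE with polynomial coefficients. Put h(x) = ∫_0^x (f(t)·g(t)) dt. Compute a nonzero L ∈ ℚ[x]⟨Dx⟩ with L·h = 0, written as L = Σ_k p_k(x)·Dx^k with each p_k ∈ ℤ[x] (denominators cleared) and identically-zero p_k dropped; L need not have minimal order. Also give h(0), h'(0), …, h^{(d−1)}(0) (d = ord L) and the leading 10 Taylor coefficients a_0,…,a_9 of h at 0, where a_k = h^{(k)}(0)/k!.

L = (13 + 8·x + 16·x^2)·Dx + (-4 - 16·x)·Dx^2 + (1 + 8·x + 16·x^2)·Dx^3  (order 3).
h: a_k = 0, -2, -2, 5/3, -3/2, 43/12, -313/36, 56941/2520, -90059/1440, 32917807/181440, …
ICs: h(0) = 0, h′(0) = -2, h′′(0) = -4.

f: a_k = -1, 0, 1/2, 0, -1/24, 0, 1/720, 0, -1/40320, 0, …
g: a_k = 2, 4, -4, 8, -20, 56, -168, 528, -1716, 5720, …
L₀ := L_f ⊗_s L_g (sym. prod.), ord ≤ 2.
h=∫h₀ ⇒ L = L₀·Dx.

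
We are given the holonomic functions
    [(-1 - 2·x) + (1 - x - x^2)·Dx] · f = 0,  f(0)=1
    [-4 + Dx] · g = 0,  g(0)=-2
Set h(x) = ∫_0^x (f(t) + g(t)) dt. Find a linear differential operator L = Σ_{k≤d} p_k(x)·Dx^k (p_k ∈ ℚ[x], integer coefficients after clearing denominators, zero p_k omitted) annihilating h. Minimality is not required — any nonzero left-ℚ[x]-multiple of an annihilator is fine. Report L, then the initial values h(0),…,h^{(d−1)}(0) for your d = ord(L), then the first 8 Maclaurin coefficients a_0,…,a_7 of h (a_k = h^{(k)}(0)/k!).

L = (-8·x - 72·x^2 - 32·x^3)·Dx + (-12 + 38·x + 22·x^2 - 32·x^3 - 16·x^4)·Dx^2 + (3 - 9·x - x^2 + 10·x^3 + 4·x^4)·Dx^3  (order 3).
h: a_k = 0, -1, -7/2, -14/3, -55/12, -49/15, -68/45, 73/315, …
ICs: h(0) = 0, h′(0) = -1, h′′(0) = -7.

f: a_k = 1, 1, 2, 3, 5, 8, 13, 21, …
g: a_k = -2, -8, -16, -64/3, -64/3, -256/15, -512/45, -2048/315, …
L₀ := lclm(L_f,L_g); ord L₀ ≤ 1+1.
h=∫h₀ ⇒ L = L₀·Dx.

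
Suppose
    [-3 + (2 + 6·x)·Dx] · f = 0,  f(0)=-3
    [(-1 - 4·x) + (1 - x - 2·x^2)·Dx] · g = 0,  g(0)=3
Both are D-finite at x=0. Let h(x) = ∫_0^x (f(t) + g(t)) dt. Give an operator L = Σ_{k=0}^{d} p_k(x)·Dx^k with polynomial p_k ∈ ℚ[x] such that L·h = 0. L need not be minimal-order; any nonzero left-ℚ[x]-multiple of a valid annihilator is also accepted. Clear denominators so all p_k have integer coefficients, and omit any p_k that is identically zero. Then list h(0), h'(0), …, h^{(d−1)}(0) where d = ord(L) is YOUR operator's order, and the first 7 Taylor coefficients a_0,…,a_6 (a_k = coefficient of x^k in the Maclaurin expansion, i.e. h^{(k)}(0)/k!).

L = (45 + 207·x + 306·x^2 + 360·x^3)·Dx + (-33 - 174·x - 573·x^2 - 1044·x^3 - 900·x^4)·Dx^2 + (-2 + 30·x + 138·x^2 - 38·x^3 - 504·x^4 - 360·x^5)·Dx^3  (order 3).
h: a_k = 0, 0, -3/4, 33/8, 159/64, 5439/640, 3675/512, …
ICs: h(0) = 0, h′(0) = 0, h′′(0) = -3/2.

f: a_k = -3, -9/2, 27/8, -81/16, 1215/128, -5103/256, 45927/1024, …
g: a_k = 3, 3, 9, 15, 33, 63, 129, …
Weyl lclm of L_f,L_g ⇒ L₀ (ord ≤ 2).
Integrate: L := L₀·Dx.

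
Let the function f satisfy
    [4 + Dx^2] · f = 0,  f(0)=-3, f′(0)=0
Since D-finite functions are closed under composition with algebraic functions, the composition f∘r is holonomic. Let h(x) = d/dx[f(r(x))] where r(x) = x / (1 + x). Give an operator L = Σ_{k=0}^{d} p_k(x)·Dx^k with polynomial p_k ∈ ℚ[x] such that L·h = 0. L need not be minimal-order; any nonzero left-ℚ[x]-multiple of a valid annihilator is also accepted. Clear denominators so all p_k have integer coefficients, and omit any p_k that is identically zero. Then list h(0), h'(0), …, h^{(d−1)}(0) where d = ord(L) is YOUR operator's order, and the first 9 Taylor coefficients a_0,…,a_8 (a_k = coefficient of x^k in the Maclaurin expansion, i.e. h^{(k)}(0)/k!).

L = (10 + 12·x + 6·x^2) + (6 + 18·x + 18·x^2 + 6·x^3)·Dx + (1 + 4·x + 6·x^2 + 4·x^3 + x^4)·Dx^2  (order 2).
h: a_k = 0, 12, -36, 64, -80, 308/5, 84/5, -18832/105, 15504/35, …
ICs: h(0) = 0, h′(0) = 12.

f: a_k = -3, 0, 6, 0, -2, 0, 4/15, 0, -2/105, …
L₀ from L_f via x↦r, Dx↦r'^{-1}Dx.
h=h₀': d/dx-closure on L₀ ⇒ L.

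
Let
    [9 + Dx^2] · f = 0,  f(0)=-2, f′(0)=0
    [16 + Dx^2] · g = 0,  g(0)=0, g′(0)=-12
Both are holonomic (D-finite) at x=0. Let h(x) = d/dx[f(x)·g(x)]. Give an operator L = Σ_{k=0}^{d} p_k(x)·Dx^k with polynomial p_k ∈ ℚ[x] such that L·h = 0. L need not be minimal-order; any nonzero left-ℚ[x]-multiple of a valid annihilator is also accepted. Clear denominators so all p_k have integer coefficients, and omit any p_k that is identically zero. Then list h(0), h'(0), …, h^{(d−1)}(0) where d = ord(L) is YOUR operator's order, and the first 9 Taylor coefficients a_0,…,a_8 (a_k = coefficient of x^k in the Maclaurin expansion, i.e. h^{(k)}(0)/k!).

f: a_k = -2, 0, 9, 0, -27/4, 0, 81/40, 0, -729/2240, …
g: a_k = 0, -12, 0, 32, 0, -128/5, 0, 1024/105, 0, …
Sym-product of L_f,L_g gives L₀ (≤ ord 4).
Differentiate: ansatz ord ≤ ord L₀ ⇒ L.
L = 49 + 50·Dx^2 + Dx^4  (order 4).
h: a_k = 24, 0, -516, 0, 2101, 0, -102943/30, 0, 5044201/1680, …
ICs: h(0) = 24, h′(0) = 0, h′′(0) = -1032, h′′′(0) = 0.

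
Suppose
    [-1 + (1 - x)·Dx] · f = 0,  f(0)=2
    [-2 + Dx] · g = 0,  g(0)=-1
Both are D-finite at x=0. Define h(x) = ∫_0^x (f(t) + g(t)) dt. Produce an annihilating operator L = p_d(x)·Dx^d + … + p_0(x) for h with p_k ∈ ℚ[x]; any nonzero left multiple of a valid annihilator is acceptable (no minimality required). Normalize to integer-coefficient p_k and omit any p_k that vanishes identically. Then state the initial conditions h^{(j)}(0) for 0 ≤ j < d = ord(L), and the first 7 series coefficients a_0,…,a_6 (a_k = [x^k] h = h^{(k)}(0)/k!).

f: a_k = 2, 2, 2, 2, 2, 2, 2, …
g: a_k = -1, -2, -2, -4/3, -2/3, -4/15, -4/45, …
L₀ := lclm(L_f,L_g); ord L₀ ≤ 1+1.
Integrate: L := L₀·Dx.
L = -4·x·Dx + (-2 + 8·x - 4·x^2)·Dx^2 + (1 - 3·x + 2·x^2)·Dx^3  (order 3).
h: a_k = 0, 1, 0, 0, 1/6, 4/15, 13/45, …
ICs: h(0) = 0, h′(0) = 1, h′′(0) = 0.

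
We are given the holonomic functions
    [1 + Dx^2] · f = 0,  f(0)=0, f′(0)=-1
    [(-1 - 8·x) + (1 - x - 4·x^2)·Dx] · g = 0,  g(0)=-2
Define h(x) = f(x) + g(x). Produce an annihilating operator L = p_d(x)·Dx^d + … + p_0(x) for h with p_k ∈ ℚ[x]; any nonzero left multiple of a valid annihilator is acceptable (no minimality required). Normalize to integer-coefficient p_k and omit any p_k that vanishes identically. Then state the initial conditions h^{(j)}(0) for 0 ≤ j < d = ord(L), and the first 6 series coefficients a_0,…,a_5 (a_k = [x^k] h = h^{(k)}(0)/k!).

L = (-55 - 486·x - 553·x^2 - 1488·x^3 - 80·x^4 - 128·x^5) + (11 + 11·x + 23·x^2 - 169·x^3 - 348·x^4 - 48·x^5 - 64·x^6)·Dx + (-55 - 486·x - 553·x^2 - 1488·x^3 - 80·x^4 - 128·x^5)·Dx^2 + (11 + 11·x + 23·x^2 - 169·x^3 - 348·x^4 - 48·x^5 - 64·x^6)·Dx^3  (order 3).
h: a_k = -2, -3, -10, -107/6, -58, -15601/120, …
ICs: h(0) = -2, h′(0) = -3, h′′(0) = -20.

f: a_k = 0, -1, 0, 1/6, 0, -1/120, …
g: a_k = -2, -2, -10, -18, -58, -130, …
f+g: L₀ = lclm(L_f,L_g), ord ≤ 2+1.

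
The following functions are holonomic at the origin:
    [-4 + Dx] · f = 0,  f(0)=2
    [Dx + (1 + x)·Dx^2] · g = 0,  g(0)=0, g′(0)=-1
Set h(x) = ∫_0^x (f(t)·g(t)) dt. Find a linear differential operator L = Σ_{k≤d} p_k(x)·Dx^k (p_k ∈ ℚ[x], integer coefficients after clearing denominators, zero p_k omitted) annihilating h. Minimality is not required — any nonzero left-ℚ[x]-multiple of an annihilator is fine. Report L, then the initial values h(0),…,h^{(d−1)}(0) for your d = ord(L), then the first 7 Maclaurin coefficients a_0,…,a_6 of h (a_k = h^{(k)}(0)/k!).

f: a_k = 2, 8, 16, 64/3, 64/3, 256/15, 512/45, …
g: a_k = 0, -1, 1/2, -1/3, 1/4, -1/5, 1/6, …
f·g: L₀ = L_f ⊗_s L_g, ord ≤ 1·2.
∫: right-multiply L₀ by Dx.
L = (12 + 16·x)·Dx + (-7 - 8·x)·Dx^2 + (1 + x)·Dx^3  (order 3).
h: a_k = 0, 0, -1, -7/3, -19/6, -31/10, -12/5, …
ICs: h(0) = 0, h′(0) = 0, h′′(0) = -2.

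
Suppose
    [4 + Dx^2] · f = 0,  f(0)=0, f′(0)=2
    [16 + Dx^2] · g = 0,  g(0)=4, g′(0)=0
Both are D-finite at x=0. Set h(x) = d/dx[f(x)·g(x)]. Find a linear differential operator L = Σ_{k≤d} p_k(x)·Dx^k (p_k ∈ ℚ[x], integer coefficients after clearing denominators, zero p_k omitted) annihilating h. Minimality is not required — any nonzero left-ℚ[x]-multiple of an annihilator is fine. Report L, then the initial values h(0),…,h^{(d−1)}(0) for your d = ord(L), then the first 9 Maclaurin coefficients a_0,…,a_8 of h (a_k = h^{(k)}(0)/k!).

L = 144 + 40·Dx^2 + Dx^4  (order 4).
h: a_k = 8, 0, -208, 0, 1936/3, 0, -34976/45, 0, 157456/315, …
ICs: h(0) = 8, h′(0) = 0, h′′(0) = -416, h′′′(0) = 0.

f: a_k = 0, 2, 0, -4/3, 0, 4/15, 0, -8/315, 0, …
g: a_k = 4, 0, -32, 0, 128/3, 0, -1024/45, 0, 2048/315, …
h₀=f·g: eliminate ⇒ L₀, order ≤ 2·2.
h₀' ⇒ L via d/dx closure of L₀.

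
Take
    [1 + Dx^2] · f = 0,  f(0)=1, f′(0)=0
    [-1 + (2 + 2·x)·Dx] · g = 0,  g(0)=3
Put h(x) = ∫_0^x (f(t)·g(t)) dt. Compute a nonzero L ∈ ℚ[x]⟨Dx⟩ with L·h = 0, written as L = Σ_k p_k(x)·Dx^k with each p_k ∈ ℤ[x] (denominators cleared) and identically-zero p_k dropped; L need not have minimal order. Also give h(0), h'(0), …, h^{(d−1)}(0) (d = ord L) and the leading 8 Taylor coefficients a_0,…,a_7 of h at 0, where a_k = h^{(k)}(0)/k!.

f: a_k = 1, 0, -1/2, 0, 1/24, 0, -1/720, 0, …
g: a_k = 3, 3/2, -3/8, 3/16, -15/128, 21/256, -63/1024, 99/2048, …
h₀=f·g: eliminate ⇒ L₀, order ≤ 2·1.
h=∫h₀ ⇒ L = L₀·Dx.
L = (7 + 8·x + 4·x^2)·Dx + (-4 - 4·x)·Dx^2 + (4 + 8·x + 4·x^2)·Dx^3  (order 3).
h: a_k = 0, 3, 3/4, -5/8, -9/64, 5/128, 13/1536, -349/107520, …
ICs: h(0) = 0, h′(0) = 3, h′′(0) = 3/2.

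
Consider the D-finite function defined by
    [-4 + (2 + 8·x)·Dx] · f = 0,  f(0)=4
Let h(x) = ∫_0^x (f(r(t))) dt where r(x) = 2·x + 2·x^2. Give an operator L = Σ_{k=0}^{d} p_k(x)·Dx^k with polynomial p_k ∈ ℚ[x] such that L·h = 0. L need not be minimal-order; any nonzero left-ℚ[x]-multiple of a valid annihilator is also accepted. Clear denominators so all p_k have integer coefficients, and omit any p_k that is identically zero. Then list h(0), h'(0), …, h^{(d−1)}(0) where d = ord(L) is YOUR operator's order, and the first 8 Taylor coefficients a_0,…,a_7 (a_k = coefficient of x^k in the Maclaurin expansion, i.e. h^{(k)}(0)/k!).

f: a_k = 4, 8, -8, 16, -40, 112, -336, 1056, …
h₀=f(r): pull back L_f along r ⇒ L₀.
∫: right-multiply L₀ by Dx.
L = (-4 - 8·x)·Dx + (1 + 8·x + 8·x^2)·Dx^2  (order 2).
h: a_k = 0, 4, 8, -16/3, 16, -288/5, 704/3, -7296/7, …
ICs: h(0) = 0, h′(0) = 4.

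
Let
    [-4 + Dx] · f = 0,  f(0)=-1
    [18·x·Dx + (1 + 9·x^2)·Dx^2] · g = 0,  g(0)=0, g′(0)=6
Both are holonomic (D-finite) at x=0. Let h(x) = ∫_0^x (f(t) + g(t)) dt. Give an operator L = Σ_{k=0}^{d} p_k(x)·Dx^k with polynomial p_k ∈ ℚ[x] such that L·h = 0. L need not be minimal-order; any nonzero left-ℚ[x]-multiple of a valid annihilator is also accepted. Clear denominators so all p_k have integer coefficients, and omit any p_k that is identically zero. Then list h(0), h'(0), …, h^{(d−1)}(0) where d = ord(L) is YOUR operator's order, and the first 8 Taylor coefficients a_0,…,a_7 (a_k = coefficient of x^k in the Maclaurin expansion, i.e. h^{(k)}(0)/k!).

L = (36 - 144·x - 972·x^2 - 1296·x^3)·Dx^2 + (-17 + 99·x^2 - 648·x^4)·Dx^3 + (2 + 9·x + 36·x^2 + 81·x^3 + 162·x^4)·Dx^4  (order 4).
h: a_k = 0, -1, 1, -8/3, -43/6, -32/15, 133/9, -256/315, …
ICs: h(0) = 0, h′(0) = -1, h′′(0) = 2, h′′′(0) = -16.

f: a_k = -1, -4, -8, -32/3, -32/3, -128/15, -256/45, -1024/315, …
g: a_k = 0, 6, 0, -18, 0, 486/5, 0, -4374/7, …
h₀=f+g: left-lcm gives L₀, ord ≤ 3.
h=∫₀ˣh₀: take L = L₀·Dx.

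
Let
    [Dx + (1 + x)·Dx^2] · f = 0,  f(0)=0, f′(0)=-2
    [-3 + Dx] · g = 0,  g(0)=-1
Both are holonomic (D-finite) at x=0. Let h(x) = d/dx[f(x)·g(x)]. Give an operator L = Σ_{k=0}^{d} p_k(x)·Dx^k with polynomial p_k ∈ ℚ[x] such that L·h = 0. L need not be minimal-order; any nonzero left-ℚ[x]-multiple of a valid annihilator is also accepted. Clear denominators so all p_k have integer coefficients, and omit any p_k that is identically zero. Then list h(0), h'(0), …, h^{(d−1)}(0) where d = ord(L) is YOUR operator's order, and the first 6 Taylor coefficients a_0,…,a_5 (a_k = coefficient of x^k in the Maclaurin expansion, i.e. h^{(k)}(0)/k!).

L = (15 + 36·x + 27·x^2) + (-11 - 27·x - 18·x^2)·Dx + (2 + 5·x + 3·x^2)·Dx^2  (order 2).
h: a_k = 2, 10, 20, 24, 83/4, 55/4, …
ICs: h(0) = 2, h′(0) = 10.

f: a_k = 0, -2, 1, -2/3, 1/2, -2/5, …
g: a_k = -1, -3, -9/2, -9/2, -27/8, -81/40, …
Product ⇒ symmetric product L₀, ord ≤ 2.
Derive L from L₀ (diff closure).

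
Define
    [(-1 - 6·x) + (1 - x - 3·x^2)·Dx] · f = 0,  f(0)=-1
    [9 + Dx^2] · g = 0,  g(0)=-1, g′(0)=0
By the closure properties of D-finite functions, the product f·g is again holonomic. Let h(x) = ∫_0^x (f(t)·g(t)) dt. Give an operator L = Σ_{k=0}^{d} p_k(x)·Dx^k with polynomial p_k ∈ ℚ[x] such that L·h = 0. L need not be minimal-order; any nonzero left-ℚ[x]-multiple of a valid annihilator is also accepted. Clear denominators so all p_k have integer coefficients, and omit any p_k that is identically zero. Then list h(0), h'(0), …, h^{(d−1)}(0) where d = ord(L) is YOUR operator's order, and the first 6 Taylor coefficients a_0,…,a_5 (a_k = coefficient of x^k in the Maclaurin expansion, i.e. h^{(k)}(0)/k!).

L = (-3 + 9·x + 27·x^2)·Dx + (2 + 12·x)·Dx^2 + (-1 + x + 3·x^2)·Dx^3  (order 3).
h: a_k = 0, 1, 1/2, -1/6, 5/8, 7/8, …
ICs: h(0) = 0, h′(0) = 1, h′′(0) = 1.

f: a_k = -1, -1, -4, -7, -19, -40, …
g: a_k = -1, 0, 9/2, 0, -27/8, 0, …
h₀=f·g: eliminate ⇒ L₀, order ≤ 1·2.
Integrate: L := L₀·Dx.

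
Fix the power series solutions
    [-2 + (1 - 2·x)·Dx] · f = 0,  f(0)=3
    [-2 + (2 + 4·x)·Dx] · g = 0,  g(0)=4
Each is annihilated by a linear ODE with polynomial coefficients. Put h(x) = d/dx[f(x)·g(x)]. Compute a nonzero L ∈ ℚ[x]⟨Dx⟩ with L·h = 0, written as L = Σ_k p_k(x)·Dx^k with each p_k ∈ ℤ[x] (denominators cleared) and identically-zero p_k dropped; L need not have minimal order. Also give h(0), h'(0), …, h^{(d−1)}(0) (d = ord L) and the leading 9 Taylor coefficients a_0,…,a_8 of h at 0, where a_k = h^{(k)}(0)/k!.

L = (11 + 36·x + 12·x^2) + (-3 - 2·x + 12·x^2 + 8·x^3)·Dx  (order 1).
h: a_k = 36, 132, 414, 1074, 5475/2, 12951/2, 61131/4, 138441/4, 2511243/32, …
ICs: h(0) = 36.

f: a_k = 3, 6, 12, 24, 48, 96, 192, 384, 768, …
g: a_k = 4, 4, -2, 2, -5/2, 7/2, -21/4, 33/4, -429/32, …
Product ⇒ symmetric product L₀, ord ≤ 1.
Differentiate: ansatz ord ≤ ord L₀ ⇒ L.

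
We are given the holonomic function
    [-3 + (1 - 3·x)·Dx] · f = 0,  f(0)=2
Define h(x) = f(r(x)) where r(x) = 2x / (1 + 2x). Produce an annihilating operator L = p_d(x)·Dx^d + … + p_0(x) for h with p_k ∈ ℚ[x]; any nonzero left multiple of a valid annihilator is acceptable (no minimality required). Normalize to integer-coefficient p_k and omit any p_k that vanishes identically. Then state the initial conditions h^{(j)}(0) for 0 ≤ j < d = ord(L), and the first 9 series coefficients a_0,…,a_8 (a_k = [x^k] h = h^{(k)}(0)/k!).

f: a_k = 2, 6, 18, 54, 162, 486, 1458, 4374, 13122, …
Substitute x→r, Dx→(1/r')Dx; clear ⇒ L₀.
L = 6 + (-1 + 2·x + 8·x^2)·Dx  (order 1).
h: a_k = 2, 12, 48, 192, 768, 3072, 12288, 49152, 196608, …
ICs: h(0) = 2.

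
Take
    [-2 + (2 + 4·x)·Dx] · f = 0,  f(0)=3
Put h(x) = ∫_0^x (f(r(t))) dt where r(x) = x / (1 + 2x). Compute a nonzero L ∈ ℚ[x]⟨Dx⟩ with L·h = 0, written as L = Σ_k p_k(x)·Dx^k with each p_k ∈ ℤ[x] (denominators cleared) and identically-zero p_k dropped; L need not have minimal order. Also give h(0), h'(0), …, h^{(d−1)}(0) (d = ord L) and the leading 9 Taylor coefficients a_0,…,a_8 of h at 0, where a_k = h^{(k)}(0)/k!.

f: a_k = 3, 3, -3/2, 3/2, -15/8, 21/8, -63/16, 99/16, -1287/128, …
Substitute x→r, Dx→(1/r')Dx; clear ⇒ L₀.
∫: right-multiply L₀ by Dx.
L = -Dx + (1 + 6·x + 8·x^2)·Dx^2  (order 2).
h: a_k = 0, 3, 3/2, -5/2, 39/8, -423/40, 399/16, -7059/112, 21615/128, …
ICs: h(0) = 0, h′(0) = 3.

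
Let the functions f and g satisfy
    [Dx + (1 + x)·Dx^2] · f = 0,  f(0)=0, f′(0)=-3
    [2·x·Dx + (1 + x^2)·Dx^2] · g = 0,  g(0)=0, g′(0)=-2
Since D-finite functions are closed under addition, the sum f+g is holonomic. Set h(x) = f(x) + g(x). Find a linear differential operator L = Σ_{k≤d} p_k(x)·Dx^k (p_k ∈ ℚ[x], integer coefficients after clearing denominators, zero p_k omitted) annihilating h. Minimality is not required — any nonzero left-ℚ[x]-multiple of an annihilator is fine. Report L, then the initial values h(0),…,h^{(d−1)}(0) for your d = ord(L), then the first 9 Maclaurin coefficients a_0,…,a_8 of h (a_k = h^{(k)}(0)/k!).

L = (-2 - 6·x + 6·x^2 + 2·x^3)·Dx + (-4 - 4·x + 12·x^3 + 4·x^4)·Dx^2 + (-1 + x + 2·x^2 + 2·x^3 + 3·x^4 + x^5)·Dx^3  (order 3).
h: a_k = 0, -5, 3/2, -1/3, 3/4, -1, 1/2, -1/7, 3/8, …
ICs: h(0) = 0, h′(0) = -5, h′′(0) = 3.

f: a_k = 0, -3, 3/2, -1, 3/4, -3/5, 1/2, -3/7, 3/8, …
g: a_k = 0, -2, 0, 2/3, 0, -2/5, 0, 2/7, 0, …
f+g: L₀ = lclm(L_f,L_g), ord ≤ 2+2.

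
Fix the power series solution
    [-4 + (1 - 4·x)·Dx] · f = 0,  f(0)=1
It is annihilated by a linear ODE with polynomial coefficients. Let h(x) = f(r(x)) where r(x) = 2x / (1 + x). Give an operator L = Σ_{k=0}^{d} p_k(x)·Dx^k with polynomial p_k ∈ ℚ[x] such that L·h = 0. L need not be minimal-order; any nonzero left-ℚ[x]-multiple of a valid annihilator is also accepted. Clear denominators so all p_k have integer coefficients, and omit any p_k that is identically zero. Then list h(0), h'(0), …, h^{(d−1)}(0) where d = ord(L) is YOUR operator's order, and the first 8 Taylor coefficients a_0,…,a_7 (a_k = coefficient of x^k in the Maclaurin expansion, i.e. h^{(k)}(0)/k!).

f: a_k = 1, 4, 16, 64, 256, 1024, 4096, 16384, …
L₀ from L_f via x↦r, Dx↦r'^{-1}Dx.
L = 8 + (-1 + 6·x + 7·x^2)·Dx  (order 1).
h: a_k = 1, 8, 56, 392, 2744, 19208, 134456, 941192, …
ICs: h(0) = 1.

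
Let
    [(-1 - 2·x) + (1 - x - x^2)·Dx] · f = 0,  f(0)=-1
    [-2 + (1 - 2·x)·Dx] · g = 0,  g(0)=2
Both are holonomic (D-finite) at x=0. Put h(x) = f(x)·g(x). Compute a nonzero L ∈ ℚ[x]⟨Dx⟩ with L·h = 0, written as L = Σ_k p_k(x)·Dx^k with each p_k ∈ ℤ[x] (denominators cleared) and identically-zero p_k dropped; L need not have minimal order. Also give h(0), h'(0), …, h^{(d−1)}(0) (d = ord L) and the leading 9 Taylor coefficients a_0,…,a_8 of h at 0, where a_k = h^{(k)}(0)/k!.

L = (-3 + 2·x + 6·x^2) + (1 - 3·x + x^2 + 2·x^3)·Dx  (order 1).
h: a_k = -2, -6, -16, -38, -86, -188, -402, -846, -1760, …
ICs: h(0) = -2.

f: a_k = -1, -1, -2, -3, -5, -8, -13, -21, -34, …
g: a_k = 2, 4, 8, 16, 32, 64, 128, 256, 512, …
h₀=f·g: eliminate ⇒ L₀, order ≤ 1·1.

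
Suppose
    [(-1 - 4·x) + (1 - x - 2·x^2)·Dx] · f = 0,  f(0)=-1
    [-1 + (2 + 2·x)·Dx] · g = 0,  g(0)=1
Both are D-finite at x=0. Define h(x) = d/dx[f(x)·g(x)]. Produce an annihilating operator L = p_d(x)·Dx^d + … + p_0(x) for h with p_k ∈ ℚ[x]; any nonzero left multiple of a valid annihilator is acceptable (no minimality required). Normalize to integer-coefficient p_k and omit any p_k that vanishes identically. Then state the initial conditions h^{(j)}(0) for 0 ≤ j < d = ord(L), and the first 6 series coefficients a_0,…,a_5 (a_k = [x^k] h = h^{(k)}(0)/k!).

f: a_k = -1, -1, -3, -5, -11, -21, …
g: a_k = 1, 1/2, -1/8, 1/16, -5/128, 7/256, …
h₀=f·g: eliminate ⇒ L₀, order ≤ 1·1.
h₀' ⇒ L via d/dx closure of L₀.
L = (9 + 20·x + 20·x^2) + (-2 - 2·x + 8·x^2 + 8·x^3)·Dx  (order 1).
h: a_k = -3/2, -27/4, -309/16, -1683/32, -33345/256, -160749/512, …
ICs: h(0) = -3/2.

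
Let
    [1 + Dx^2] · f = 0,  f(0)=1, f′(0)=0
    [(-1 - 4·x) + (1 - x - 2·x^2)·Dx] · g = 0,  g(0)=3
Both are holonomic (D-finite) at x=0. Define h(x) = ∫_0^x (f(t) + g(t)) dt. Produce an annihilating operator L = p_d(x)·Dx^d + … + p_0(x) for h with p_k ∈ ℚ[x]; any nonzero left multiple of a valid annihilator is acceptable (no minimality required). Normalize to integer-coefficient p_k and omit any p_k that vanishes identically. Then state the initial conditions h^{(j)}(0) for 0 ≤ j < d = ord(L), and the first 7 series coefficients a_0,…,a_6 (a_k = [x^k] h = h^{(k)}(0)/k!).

f: a_k = 1, 0, -1/2, 0, 1/24, 0, -1/720, …
g: a_k = 3, 3, 9, 15, 33, 63, 129, …
f+g: L₀ = lclm(L_f,L_g), ord ≤ 2+1.
∫: right-multiply L₀ by Dx.
L = (-31 - 146·x - 133·x^2 - 184·x^3 - 20·x^4 - 16·x^5)·Dx + (7 + 3·x - 3·x^2 - 37·x^3 - 42·x^4 - 12·x^5 - 8·x^6)·Dx^2 + (-31 - 146·x - 133·x^2 - 184·x^3 - 20·x^4 - 16·x^5)·Dx^3 + (7 + 3·x - 3·x^2 - 37·x^3 - 42·x^4 - 12·x^5 - 8·x^6)·Dx^4  (order 4).
h: a_k = 0, 4, 3/2, 17/6, 15/4, 793/120, 21/2, …
ICs: h(0) = 0, h′(0) = 4, h′′(0) = 3, h′′′(0) = 17.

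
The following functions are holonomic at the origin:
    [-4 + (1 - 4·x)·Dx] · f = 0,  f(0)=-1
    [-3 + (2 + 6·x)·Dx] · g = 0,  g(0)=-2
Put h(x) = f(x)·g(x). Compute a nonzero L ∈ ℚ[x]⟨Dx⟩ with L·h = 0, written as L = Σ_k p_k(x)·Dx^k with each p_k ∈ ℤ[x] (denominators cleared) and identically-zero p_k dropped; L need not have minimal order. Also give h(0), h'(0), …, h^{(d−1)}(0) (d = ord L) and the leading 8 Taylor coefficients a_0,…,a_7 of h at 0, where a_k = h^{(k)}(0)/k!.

L = (11 + 12·x) + (-2 + 2·x + 24·x^2)·Dx  (order 1).
h: a_k = 2, 11, 167/4, 1363/8, 43211/64, 347389/128, 5542915/512, 44415491/1024, …
ICs: h(0) = 2.

f: a_k = -1, -4, -16, -64, -256, -1024, -4096, -16384, …
g: a_k = -2, -3, 9/4, -27/8, 405/64, -1701/128, 15309/512, -72171/1024, …
f·g: L₀ = L_f ⊗_s L_g, ord ≤ 1·1.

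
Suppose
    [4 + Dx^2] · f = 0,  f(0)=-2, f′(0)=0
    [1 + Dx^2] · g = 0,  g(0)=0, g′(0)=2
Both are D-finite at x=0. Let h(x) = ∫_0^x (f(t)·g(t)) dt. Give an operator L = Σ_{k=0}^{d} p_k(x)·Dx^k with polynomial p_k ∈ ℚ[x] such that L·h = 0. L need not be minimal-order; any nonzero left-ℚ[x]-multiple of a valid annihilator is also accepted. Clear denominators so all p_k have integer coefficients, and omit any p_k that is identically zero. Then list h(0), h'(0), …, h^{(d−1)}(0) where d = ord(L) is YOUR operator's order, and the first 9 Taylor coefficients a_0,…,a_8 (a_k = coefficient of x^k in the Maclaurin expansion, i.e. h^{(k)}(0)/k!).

f: a_k = -2, 0, 4, 0, -4/3, 0, 8/45, 0, -4/315, …
g: a_k = 0, 2, 0, -1/3, 0, 1/60, 0, -1/2520, 0, …
h₀=f·g: eliminate ⇒ L₀, order ≤ 2·2.
h=∫h₀ ⇒ L = L₀·Dx.
L = 9·Dx + 10·Dx^3 + Dx^5  (order 5).
h: a_k = 0, 0, -2, 0, 13/6, 0, -121/180, 0, 1093/10080, …
ICs: h(0) = 0, h′(0) = 0, h′′(0) = -4, h′′′(0) = 0, h′′′′(0) = 52.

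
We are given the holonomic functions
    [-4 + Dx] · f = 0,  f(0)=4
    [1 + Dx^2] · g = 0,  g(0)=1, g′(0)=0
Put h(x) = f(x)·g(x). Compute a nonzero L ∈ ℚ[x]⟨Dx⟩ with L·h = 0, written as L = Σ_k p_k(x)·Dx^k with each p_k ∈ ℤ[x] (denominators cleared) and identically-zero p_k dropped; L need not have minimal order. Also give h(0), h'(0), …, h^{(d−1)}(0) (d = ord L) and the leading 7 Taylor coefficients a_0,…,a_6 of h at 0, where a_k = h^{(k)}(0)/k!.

f: a_k = 4, 16, 32, 128/3, 128/3, 512/15, 1024/45, …
g: a_k = 1, 0, -1/2, 0, 1/24, 0, -1/720, …
L₀ := L_f ⊗_s L_g (sym. prod.), ord ≤ 2.
L = 17 - 8·Dx + Dx^2  (order 2).
h: a_k = 4, 16, 30, 104/3, 161/6, 202/15, 11/4, …
ICs: h(0) = 4, h′(0) = 16.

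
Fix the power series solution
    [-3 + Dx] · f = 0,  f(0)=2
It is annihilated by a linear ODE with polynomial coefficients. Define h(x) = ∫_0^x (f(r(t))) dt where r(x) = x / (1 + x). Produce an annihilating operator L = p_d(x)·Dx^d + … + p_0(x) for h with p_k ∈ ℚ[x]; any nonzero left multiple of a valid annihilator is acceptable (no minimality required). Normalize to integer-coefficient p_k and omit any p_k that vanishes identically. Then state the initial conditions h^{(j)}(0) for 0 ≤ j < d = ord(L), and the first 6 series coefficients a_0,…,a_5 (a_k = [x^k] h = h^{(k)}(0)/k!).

L = -3·Dx + (1 + 2·x + x^2)·Dx^2  (order 2).
h: a_k = 0, 2, 3, 1, -3/4, 3/20, …
ICs: h(0) = 0, h′(0) = 2.

f: a_k = 2, 6, 9, 9, 27/4, 81/20, …
f∘r: x↦r, Dx↦Dx/r' in L_f ⇒ L₀.
h=∫h₀ ⇒ L = L₀·Dx.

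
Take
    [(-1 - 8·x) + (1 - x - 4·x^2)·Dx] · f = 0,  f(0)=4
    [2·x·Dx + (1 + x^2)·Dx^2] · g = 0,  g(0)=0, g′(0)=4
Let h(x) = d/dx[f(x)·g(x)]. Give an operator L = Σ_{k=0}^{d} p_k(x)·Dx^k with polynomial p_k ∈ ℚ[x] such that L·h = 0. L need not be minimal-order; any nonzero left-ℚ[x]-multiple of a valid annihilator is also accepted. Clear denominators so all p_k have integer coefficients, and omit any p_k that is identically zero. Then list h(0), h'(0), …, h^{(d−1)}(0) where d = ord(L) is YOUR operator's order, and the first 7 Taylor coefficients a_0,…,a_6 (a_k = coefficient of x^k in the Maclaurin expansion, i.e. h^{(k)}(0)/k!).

L = (86 + 318·x^2 + 96·x^3 + 576·x^4) + (13 + 106·x + 57·x^2 + 334·x^3 + 96·x^4 + 384·x^5)·Dx + (-4 + 3·x + x^2 + 19·x^3 + 53·x^4 + 16·x^5 + 48·x^6)·Dx^2  (order 2).
h: a_k = 16, 32, 224, 1664/3, 6608/3, 29856/5, 57856/3, …
ICs: h(0) = 16, h′(0) = 32.

f: a_k = 4, 4, 20, 36, 116, 260, 724, …
g: a_k = 0, 4, 0, -4/3, 0, 4/5, 0, …
f·g: L₀ = L_f ⊗_s L_g, ord ≤ 1·2.
Derive L from L₀ (diff closure).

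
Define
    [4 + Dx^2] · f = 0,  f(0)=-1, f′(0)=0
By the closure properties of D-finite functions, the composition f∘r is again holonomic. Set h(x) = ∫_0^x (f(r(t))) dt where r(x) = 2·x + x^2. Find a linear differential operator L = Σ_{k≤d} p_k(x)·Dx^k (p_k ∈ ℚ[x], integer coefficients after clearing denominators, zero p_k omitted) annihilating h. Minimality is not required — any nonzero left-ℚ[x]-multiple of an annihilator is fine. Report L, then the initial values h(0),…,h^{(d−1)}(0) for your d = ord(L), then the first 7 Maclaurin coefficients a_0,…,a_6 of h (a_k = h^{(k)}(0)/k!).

L = (16 + 48·x + 48·x^2 + 16·x^3)·Dx - Dx^2 + (1 + x)·Dx^3  (order 3).
h: a_k = 0, -1, 0, 8/3, 2, -26/15, -32/9, …
ICs: h(0) = 0, h′(0) = -1, h′′(0) = 0.

f: a_k = -1, 0, 2, 0, -2/3, 0, 4/45, …
Change of var in L_f (x↦r) gives L₀.
h=∫₀ˣh₀: take L = L₀·Dx.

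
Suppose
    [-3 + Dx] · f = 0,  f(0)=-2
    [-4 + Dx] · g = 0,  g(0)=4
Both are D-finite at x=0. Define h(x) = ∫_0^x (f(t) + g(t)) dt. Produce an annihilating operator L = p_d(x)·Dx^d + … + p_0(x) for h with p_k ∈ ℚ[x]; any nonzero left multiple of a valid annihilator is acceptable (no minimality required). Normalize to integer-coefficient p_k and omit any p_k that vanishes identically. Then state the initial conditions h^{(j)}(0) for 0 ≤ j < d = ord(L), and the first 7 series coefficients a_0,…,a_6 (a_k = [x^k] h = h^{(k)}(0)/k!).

L = 12·Dx - 7·Dx^2 + Dx^3  (order 3).
h: a_k = 0, 2, 5, 23/3, 101/12, 431/60, 361/72, …
ICs: h(0) = 0, h′(0) = 2, h′′(0) = 10.

f: a_k = -2, -6, -9, -9, -27/4, -81/20, -81/40, …
g: a_k = 4, 16, 32, 128/3, 128/3, 512/15, 1024/45, …
h₀=f+g: left-lcm gives L₀, ord ≤ 2.
∫: right-multiply L₀ by Dx.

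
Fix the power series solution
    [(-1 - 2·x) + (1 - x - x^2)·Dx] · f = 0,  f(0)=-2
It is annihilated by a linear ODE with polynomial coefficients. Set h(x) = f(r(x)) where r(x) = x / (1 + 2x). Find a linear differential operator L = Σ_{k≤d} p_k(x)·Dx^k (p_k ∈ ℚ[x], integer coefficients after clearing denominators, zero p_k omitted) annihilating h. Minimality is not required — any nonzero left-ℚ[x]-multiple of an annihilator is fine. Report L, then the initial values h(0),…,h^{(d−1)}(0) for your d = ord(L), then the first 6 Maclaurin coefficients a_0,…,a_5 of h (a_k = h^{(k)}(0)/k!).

L = (-1 - 4·x) + (1 + 5·x + 7·x^2 + 2·x^3)·Dx  (order 1).
h: a_k = -2, -2, 0, 2, -6, 16, …
ICs: h(0) = -2.

f: a_k = -2, -2, -4, -6, -10, -16, …
L₀ from L_f via x↦r, Dx↦r'^{-1}Dx.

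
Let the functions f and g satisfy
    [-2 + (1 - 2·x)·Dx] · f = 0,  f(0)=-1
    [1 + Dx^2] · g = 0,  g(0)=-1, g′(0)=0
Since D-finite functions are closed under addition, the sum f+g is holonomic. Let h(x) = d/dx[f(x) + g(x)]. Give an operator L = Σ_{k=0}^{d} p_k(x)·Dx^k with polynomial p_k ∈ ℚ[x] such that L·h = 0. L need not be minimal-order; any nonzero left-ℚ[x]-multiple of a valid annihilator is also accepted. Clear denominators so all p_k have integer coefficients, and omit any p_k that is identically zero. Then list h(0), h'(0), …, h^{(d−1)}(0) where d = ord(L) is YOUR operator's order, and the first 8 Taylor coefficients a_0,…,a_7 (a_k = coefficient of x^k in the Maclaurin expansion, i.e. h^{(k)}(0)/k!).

f: a_k = -1, -2, -4, -8, -16, -32, -64, -128, …
g: a_k = -1, 0, 1/2, 0, -1/24, 0, 1/720, 0, …
L₀ := lclm(L_f,L_g); ord L₀ ≤ 1+2.
Differentiate: ansatz ord ≤ ord L₀ ⇒ L.
L = (196 - 16·x + 16·x^2) + (-25 + 54·x - 12·x^2 + 8·x^3)·Dx + (196 - 16·x + 16·x^2)·Dx^2 + (-25 + 54·x - 12·x^2 + 8·x^3)·Dx^3  (order 3).
h: a_k = -2, -7, -24, -385/6, -160, -46079/120, -896, -10321921/5040, …
ICs: h(0) = -2, h′(0) = -7, h′′(0) = -48.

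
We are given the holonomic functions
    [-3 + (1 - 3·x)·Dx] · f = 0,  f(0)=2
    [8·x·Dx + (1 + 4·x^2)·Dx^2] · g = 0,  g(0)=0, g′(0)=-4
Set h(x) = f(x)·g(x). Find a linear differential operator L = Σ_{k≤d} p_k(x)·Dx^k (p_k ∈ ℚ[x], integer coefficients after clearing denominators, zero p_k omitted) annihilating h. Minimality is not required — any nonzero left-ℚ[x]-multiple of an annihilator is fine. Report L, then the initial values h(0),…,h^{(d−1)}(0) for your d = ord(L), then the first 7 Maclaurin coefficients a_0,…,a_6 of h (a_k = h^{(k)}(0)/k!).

L = 24·x + (6 - 8·x + 48·x^2)·Dx + (-1 + 3·x - 4·x^2 + 12·x^3)·Dx^2  (order 2).
h: a_k = 0, -8, -24, -184/3, -184, -2888/5, -8664/5, …
ICs: h(0) = 0, h′(0) = -8.

f: a_k = 2, 6, 18, 54, 162, 486, 1458, …
g: a_k = 0, -4, 0, 16/3, 0, -64/5, 0, …
h₀=f·g: eliminate ⇒ L₀, order ≤ 1·2.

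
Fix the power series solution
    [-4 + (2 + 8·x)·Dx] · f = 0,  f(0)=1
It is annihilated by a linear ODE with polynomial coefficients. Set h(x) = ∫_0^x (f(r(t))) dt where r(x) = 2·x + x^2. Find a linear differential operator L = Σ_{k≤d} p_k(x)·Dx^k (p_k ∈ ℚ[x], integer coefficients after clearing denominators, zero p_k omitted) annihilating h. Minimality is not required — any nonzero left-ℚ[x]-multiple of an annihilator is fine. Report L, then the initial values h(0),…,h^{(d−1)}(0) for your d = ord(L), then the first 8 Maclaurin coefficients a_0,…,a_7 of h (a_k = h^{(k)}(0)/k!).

f: a_k = 1, 2, -2, 4, -10, 28, -84, 264, …
Change of var in L_f (x↦r) gives L₀.
Integrate: L := L₀·Dx.
L = (-4 - 4·x)·Dx + (1 + 8·x + 4·x^2)·Dx^2  (order 2).
h: a_k = 0, 1, 2, -2, 6, -114/5, 100, -3372/7, …
ICs: h(0) = 0, h′(0) = 1.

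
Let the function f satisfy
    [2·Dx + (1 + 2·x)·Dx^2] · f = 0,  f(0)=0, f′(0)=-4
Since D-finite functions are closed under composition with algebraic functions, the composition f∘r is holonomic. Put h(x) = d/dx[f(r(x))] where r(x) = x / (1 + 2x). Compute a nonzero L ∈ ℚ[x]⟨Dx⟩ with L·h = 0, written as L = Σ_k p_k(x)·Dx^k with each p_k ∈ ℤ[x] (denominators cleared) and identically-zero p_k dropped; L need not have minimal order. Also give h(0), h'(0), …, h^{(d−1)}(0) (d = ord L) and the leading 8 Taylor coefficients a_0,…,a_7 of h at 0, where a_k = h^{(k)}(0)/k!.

f: a_k = 0, -4, 4, -16/3, 8, -64/5, 64/3, -256/7, …
L₀ from L_f via x↦r, Dx↦r'^{-1}Dx.
Derive L from L₀ (diff closure).
L = (6 + 16·x) + (1 + 6·x + 8·x^2)·Dx  (order 1).
h: a_k = -4, 24, -112, 480, -1984, 8064, -32512, 130560, …
ICs: h(0) = -4.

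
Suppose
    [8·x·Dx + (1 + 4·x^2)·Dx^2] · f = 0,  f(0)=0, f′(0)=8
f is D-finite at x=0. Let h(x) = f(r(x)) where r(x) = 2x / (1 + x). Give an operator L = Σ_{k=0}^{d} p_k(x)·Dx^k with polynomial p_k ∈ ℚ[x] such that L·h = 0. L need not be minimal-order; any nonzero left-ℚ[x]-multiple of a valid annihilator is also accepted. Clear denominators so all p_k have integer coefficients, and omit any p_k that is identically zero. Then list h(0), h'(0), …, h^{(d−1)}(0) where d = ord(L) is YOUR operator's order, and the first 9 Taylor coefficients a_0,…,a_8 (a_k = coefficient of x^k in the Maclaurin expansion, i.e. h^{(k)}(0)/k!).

L = (2 + 34·x)·Dx + (1 + 2·x + 17·x^2)·Dx^2  (order 2).
h: a_k = 0, 16, -16, -208/3, 240, 1616/5, -9776/3, 11632/7, 38640, …
ICs: h(0) = 0, h′(0) = 16.

f: a_k = 0, 8, 0, -32/3, 0, 128/5, 0, -512/7, 0, …
f∘r: x↦r, Dx↦Dx/r' in L_f ⇒ L₀.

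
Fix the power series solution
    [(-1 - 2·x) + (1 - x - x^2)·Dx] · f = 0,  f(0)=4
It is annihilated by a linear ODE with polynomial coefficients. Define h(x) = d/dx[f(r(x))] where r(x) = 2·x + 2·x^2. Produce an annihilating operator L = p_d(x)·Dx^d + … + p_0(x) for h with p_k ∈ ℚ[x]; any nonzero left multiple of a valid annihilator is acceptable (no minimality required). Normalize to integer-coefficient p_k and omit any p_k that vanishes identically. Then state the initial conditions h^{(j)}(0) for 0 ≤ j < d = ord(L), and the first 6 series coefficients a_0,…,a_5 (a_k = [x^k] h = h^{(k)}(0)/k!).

f: a_k = 4, 4, 8, 12, 20, 32, …
Substitute x→r, Dx→(1/r')Dx; clear ⇒ L₀.
h₀' ⇒ L via d/dx closure of L₀.
L = (10 + 20·x + 60·x^2 + 80·x^3 + 40·x^4) + (-1 + 10·x^2 + 20·x^3 + 20·x^4 + 8·x^5)·Dx  (order 1).
h: a_k = 8, 80, 480, 2560, 12960, 62784, …
ICs: h(0) = 8.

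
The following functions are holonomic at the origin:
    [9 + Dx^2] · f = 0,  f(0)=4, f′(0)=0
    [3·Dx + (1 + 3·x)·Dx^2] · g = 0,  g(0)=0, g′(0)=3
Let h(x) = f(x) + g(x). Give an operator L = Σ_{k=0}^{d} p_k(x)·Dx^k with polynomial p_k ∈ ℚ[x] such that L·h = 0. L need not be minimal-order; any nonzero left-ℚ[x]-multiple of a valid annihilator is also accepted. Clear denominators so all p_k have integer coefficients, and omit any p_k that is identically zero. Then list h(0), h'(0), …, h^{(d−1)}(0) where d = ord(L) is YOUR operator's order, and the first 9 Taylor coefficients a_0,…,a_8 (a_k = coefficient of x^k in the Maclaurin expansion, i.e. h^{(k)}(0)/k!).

f: a_k = 4, 0, -18, 0, 27/2, 0, -81/20, 0, 729/1120, …
g: a_k = 0, 3, -9/2, 9, -81/4, 243/5, -243/2, 2187/7, -6561/8, …
L₀ := lclm(L_f,L_g); ord L₀ ≤ 2+2.
L = (63 + 54·x + 81·x^2)·Dx + (9 + 45·x + 81·x^2 + 81·x^3)·Dx^2 + (7 + 6·x + 9·x^2)·Dx^3 + (1 + 5·x + 9·x^2 + 9·x^3)·Dx^4  (order 4).
h: a_k = 4, 3, -45/2, 9, -27/4, 243/5, -2511/20, 2187/7, -917811/1120, …
ICs: h(0) = 4, h′(0) = 3, h′′(0) = -45, h′′′(0) = 54.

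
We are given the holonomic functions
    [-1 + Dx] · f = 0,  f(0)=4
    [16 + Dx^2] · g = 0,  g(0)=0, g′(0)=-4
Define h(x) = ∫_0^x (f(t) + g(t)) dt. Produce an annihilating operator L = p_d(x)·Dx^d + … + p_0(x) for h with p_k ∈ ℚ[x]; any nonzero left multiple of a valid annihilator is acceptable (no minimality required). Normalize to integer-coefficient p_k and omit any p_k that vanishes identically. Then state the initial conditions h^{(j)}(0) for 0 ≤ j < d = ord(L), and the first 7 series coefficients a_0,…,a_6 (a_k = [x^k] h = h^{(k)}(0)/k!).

L = -16·Dx + 16·Dx^2 - Dx^3 + Dx^4  (order 4).
h: a_k = 0, 4, 0, 2/3, 17/6, 1/30, -17/12, …
ICs: h(0) = 0, h′(0) = 4, h′′(0) = 0, h′′′(0) = 4.

f: a_k = 4, 4, 2, 2/3, 1/6, 1/30, 1/180, …
g: a_k = 0, -4, 0, 32/3, 0, -128/15, 0, …
h₀=f+g: left-lcm gives L₀, ord ≤ 3.
h=∫h₀ ⇒ L = L₀·Dx.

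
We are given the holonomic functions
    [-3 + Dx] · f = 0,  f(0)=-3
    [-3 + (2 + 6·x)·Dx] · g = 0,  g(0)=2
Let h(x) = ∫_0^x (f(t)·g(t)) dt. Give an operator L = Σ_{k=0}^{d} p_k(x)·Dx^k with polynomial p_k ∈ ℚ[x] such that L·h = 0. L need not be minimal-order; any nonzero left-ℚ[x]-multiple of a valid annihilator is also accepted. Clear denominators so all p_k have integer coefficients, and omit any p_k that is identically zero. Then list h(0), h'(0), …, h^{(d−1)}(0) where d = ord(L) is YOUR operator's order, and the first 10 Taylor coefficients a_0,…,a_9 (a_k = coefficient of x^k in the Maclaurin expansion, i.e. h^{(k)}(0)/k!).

L = (-9 - 18·x)·Dx + (2 + 6·x)·Dx^2  (order 2).
h: a_k = 0, -6, -27/2, -63/4, -459/32, -2673/320, -8667/1280, 21627/17920, -2456001/286720, 9610893/573440, …
ICs: h(0) = 0, h′(0) = -6.

f: a_k = -3, -9, -27/2, -27/2, -81/8, -243/40, -243/80, -729/560, -2187/4480, -729/4480, …
g: a_k = 2, 3, -9/4, 27/8, -405/64, 1701/128, -15309/512, 72171/1024, -2814669/16384, 14073345/32768, …
Product ⇒ symmetric product L₀, ord ≤ 1.
h=∫₀ˣh₀: take L = L₀·Dx.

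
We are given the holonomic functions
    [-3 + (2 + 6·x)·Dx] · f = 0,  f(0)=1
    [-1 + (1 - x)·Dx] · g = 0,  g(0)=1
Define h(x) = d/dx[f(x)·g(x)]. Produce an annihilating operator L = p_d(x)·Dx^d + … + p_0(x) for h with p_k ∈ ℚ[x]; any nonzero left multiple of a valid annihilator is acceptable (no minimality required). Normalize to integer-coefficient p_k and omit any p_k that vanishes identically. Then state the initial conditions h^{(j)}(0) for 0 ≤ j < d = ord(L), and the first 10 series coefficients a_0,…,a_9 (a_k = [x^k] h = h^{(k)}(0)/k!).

L = (11 + 90·x + 27·x^2) + (-10 - 26·x + 18·x^2 + 18·x^3)·Dx  (order 1).
h: a_k = 5/2, 11/4, 147/16, -13/32, 8375/256, -25827/512, 384671/2048, -1935421/4096, 91822527/65536, -513690535/131072, …
ICs: h(0) = 5/2.

f: a_k = 1, 3/2, -9/8, 27/16, -405/128, 1701/256, -15309/1024, 72171/2048, -2814669/32768, 14073345/65536, …
g: a_k = 1, 1, 1, 1, 1, 1, 1, 1, 1, 1, …
Sym-product of L_f,L_g gives L₀ (≤ ord 1).
Differentiate: ansatz ord ≤ ord L₀ ⇒ L.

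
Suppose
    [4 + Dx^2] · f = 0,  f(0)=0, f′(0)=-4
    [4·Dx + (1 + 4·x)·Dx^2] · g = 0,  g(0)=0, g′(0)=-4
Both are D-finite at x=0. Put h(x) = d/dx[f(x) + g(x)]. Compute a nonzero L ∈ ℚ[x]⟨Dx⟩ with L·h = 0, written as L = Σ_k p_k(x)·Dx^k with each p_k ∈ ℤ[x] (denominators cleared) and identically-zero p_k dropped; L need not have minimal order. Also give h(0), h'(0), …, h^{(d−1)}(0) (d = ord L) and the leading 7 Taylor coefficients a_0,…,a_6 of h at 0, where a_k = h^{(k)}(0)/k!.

f: a_k = 0, -4, 0, 8/3, 0, -8/15, 0, …
g: a_k = 0, -4, 8, -64/3, 64, -1024/5, 2048/3, …
L₀ := lclm(L_f,L_g); ord L₀ ≤ 2+2.
h₀' ⇒ L via d/dx closure of L₀.
L = (400 + 128·x + 256·x^2) + (36 + 176·x + 192·x^2 + 256·x^3)·Dx + (100 + 32·x + 64·x^2)·Dx^2 + (9 + 44·x + 48·x^2 + 64·x^3)·Dx^3  (order 3).
h: a_k = -8, 16, -56, 256, -3080/3, 4096, -737264/45, …
ICs: h(0) = -8, h′(0) = 16, h′′(0) = -112.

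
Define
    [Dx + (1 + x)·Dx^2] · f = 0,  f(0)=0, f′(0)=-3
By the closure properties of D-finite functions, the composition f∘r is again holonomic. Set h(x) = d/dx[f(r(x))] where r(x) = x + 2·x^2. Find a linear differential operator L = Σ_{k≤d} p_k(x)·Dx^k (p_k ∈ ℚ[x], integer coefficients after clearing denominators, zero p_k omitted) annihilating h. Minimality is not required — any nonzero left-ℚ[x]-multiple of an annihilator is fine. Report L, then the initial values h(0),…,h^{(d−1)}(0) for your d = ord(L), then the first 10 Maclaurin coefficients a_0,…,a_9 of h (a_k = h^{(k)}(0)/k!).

L = (-3 + 4·x + 8·x^2) + (1 + 5·x + 6·x^2 + 8·x^3)·Dx  (order 1).
h: a_k = -3, -9, 15, 3, -33, 27, 39, -93, 15, 171, …
ICs: h(0) = -3.

f: a_k = 0, -3, 3/2, -1, 3/4, -3/5, 1/2, -3/7, 3/8, -1/3, …
f∘r: x↦r, Dx↦Dx/r' in L_f ⇒ L₀.
Derive L from L₀ (diff closure).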